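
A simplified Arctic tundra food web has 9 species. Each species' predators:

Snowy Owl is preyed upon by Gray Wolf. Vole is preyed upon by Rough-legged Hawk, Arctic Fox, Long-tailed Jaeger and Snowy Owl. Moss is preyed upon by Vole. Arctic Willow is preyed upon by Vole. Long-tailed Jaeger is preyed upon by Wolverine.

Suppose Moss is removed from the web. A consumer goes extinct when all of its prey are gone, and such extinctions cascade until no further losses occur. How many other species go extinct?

Remove Moss.
Every predator of it retains at least one other prey: Vole still has Arctic Willow.
No consumer loses all prey, so no secondary extinctions occur.

0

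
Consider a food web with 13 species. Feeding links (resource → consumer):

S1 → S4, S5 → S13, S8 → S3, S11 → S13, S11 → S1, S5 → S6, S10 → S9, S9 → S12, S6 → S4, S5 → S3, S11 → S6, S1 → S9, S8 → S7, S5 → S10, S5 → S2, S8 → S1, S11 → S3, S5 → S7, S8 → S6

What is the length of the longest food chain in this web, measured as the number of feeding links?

One longest chain: S5 → S10 → S9 → S12.
It has 4 species and 3 links.

3 links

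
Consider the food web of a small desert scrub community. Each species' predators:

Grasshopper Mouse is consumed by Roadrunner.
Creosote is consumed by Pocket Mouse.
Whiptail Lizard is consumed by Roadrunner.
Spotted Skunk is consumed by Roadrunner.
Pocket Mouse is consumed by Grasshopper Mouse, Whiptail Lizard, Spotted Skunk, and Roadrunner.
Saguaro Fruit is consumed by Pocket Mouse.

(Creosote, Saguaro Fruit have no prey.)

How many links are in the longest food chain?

3 links

One longest chain: Creosote → Pocket Mouse → Spotted Skunk → Roadrunner.
It has 4 species and 3 links.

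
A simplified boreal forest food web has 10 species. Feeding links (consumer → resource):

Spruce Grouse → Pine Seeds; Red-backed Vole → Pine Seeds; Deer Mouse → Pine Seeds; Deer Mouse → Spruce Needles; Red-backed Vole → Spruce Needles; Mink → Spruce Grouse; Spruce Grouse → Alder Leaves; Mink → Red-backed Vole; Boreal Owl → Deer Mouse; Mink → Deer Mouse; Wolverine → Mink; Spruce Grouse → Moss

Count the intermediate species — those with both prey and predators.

4

Intermediate species (has both prey and predators): Deer Mouse, Red-backed Vole, Spruce Grouse, Mink.
Count: 4.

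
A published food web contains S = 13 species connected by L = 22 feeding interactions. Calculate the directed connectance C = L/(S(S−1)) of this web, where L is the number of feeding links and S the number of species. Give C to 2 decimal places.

The web has S = 13 species and L = 22 feeding links.
C = L / (S(S−1)) = 22 / 156 = 0.1410 ≈ 0.14.

C = 0.14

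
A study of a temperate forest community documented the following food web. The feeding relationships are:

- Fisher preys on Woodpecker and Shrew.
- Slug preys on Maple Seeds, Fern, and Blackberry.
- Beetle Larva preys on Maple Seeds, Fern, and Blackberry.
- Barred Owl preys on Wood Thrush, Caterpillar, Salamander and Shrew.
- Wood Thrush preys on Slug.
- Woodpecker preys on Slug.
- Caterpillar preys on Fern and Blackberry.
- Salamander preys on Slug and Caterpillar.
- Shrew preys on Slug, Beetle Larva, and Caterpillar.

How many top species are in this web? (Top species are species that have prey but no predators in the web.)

Top species (has prey, but nothing eats it): Barred Owl, Fisher.
Count: 2.

2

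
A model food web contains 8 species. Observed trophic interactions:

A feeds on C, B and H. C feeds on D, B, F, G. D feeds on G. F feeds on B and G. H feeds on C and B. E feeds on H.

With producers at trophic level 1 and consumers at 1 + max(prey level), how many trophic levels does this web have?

Producers (level 1): G, B.
G → D → C → H → E gives E level 5.
No species has a prey at level 5, so no species reaches level 6.

5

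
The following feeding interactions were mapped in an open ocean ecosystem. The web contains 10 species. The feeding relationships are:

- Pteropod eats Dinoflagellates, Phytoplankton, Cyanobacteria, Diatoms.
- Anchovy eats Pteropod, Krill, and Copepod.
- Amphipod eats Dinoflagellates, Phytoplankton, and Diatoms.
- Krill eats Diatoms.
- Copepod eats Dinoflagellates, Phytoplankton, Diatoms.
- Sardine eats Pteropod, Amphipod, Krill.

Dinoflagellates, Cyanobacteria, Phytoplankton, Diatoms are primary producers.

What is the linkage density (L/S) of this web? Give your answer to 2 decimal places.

There are L = 17 links among S = 10 species.
L/S = 17/10 = 1.7000 ≈ 1.70.

L/S = 1.70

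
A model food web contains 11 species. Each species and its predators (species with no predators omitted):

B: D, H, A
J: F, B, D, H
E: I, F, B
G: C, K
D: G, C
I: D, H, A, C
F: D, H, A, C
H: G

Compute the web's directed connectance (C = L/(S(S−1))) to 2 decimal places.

The web has S = 11 species and L = 23 feeding links.
C = L / (S(S−1)) = 23 / 110 = 0.2091 ≈ 0.21.

C = 0.21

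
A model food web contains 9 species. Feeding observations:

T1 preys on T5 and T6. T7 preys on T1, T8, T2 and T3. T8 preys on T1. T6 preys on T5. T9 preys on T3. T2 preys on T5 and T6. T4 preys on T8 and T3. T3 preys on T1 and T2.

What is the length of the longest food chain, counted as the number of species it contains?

One longest chain: T5 → T6 → T1 → T3 → T7.
It has 5 species and 4 links.

5 species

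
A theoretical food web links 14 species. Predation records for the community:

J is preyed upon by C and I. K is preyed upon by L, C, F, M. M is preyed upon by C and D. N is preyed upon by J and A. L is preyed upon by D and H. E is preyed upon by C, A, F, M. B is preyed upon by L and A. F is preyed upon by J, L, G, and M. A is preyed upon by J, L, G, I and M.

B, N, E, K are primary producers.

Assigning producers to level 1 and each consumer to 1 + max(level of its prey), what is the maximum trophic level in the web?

4

Producers (level 1): B, N, E, K.
B → A → L → H gives H level 4.
No species has a prey at level 4, so no species reaches level 5.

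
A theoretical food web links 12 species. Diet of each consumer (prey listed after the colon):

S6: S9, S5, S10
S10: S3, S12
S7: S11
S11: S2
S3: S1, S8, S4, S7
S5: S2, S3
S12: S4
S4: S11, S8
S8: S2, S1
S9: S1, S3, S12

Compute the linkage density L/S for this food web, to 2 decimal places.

L/S = 1.75

There are L = 21 links among S = 12 species.
L/S = 21/12 = 1.7500 ≈ 1.75.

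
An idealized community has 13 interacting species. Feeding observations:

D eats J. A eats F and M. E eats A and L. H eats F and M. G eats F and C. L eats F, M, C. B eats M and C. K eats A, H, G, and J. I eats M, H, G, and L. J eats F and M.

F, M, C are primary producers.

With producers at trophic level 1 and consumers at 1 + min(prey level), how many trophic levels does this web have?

3

Producers (level 1): F, M, C.
Following each consumer down to its lowest-level prey: F → H → K (levels 1 through 3).
All prey of K (H 2, A 2, G 2, J 2) are at level 2 or above, so K is at level 1 + 2 = 3.
Every consumer has at least one prey at level 2 or below, so none exceeds level 3.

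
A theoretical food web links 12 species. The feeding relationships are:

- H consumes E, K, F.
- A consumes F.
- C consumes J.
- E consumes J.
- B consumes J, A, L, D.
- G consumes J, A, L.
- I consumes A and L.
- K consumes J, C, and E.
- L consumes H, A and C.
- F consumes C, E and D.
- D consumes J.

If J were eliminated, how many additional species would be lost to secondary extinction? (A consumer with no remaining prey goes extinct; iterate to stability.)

11

Remove J.
Round 1: C (all prey gone), D (all prey gone), E (all prey gone) → extinct.
Round 2: F (all prey gone), K (all prey gone) → extinct.
Round 3: A (all prey gone), H (all prey gone) → extinct.
Round 4: L (all prey gone) → extinct.
Round 5: I (all prey gone), G (all prey gone), B (all prey gone) → extinct.
No further losses. Total secondary extinctions: 11.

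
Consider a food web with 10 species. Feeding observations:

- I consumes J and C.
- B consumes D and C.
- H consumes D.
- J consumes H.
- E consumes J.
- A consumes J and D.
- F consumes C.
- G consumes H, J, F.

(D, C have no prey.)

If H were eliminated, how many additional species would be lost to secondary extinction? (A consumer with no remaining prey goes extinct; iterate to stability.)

2

Remove H.
Round 1: J (all prey gone) → extinct.
Round 2: E (all prey gone) → extinct.
No further losses. Total secondary extinctions: 2.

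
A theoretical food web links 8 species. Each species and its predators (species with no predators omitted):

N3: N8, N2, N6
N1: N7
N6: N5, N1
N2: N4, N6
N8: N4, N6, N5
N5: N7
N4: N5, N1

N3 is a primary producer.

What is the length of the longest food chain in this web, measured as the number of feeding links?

4 links

One longest chain: N3 → N8 → N4 → N5 → N7.
It has 5 species and 4 links.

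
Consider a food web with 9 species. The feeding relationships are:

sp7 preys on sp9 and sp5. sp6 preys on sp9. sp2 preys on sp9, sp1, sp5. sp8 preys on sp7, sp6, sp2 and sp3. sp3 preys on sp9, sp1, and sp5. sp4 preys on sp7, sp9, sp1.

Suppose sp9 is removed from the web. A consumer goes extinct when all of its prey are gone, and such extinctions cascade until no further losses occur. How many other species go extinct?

Remove sp9.
Round 1: sp6 (all prey gone) → extinct.
No further losses. Total secondary extinctions: 1.

1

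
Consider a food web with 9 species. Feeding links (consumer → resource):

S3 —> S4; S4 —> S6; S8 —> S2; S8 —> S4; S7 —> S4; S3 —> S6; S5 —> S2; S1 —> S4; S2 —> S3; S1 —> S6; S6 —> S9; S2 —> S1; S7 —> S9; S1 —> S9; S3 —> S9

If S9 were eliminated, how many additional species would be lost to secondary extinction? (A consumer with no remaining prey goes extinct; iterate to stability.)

8

Remove S9.
Round 1: S6 (all prey gone) → extinct.
Round 2: S4 (all prey gone) → extinct.
Round 3: S7 (all prey gone), S3 (all prey gone), S1 (all prey gone) → extinct.
Round 4: S2 (all prey gone) → extinct.
Round 5: S5 (all prey gone), S8 (all prey gone) → extinct.
No further losses. Total secondary extinctions: 8.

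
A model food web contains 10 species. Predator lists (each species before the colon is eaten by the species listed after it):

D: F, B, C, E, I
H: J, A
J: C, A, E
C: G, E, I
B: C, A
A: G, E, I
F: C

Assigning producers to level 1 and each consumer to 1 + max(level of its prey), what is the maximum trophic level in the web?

4

Producers (level 1): H, D.
D → F → C → E gives E level 4.
No species has a prey at level 4, so no species reaches level 5.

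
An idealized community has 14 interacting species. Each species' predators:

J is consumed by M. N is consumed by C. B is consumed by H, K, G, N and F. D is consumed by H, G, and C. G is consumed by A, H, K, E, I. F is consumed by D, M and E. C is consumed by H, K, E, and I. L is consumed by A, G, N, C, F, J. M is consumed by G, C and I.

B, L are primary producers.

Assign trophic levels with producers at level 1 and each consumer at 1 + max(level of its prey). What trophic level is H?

Trophic level 5

B is a producer → level 1.
F eats B (level 1); other prey at levels: L 1 → level 2.
D eats F → level 3.
G eats D (level 3); other prey at levels: B 1, L 1, M 3 → level 4.
H eats G (level 4); other prey at levels: B 1, D 3, C 4 → level 5.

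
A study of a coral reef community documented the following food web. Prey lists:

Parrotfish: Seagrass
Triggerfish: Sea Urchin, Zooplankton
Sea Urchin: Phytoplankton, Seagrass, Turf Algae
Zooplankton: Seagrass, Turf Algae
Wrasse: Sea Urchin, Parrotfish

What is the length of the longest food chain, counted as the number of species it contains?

3 species

One longest chain: Phytoplankton → Sea Urchin → Wrasse.
It has 3 species and 2 links.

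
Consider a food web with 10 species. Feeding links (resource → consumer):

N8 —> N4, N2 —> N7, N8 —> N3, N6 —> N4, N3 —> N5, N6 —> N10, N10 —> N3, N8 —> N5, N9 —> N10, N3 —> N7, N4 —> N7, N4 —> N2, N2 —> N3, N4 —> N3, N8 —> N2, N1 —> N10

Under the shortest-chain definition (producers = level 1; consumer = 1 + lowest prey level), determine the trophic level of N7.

Trophic level 3

N8 is a producer → level 1.
N4 eats N8 → level 2.
N7 eats N4 → level 3.
No prey of N7 is below level 2, so 3 is the minimum.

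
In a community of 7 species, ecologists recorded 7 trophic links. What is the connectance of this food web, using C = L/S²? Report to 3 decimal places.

C = 0.143

The web has S = 7 species and L = 7 feeding links.
C = L / S² = 7 / 49 = 0.1429 ≈ 0.143.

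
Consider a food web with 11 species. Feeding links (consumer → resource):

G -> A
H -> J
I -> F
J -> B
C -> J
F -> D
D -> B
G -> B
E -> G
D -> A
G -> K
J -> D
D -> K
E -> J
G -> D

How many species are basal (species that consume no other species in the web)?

Basal species (no prey listed): K, B, A.
Count: 3.

3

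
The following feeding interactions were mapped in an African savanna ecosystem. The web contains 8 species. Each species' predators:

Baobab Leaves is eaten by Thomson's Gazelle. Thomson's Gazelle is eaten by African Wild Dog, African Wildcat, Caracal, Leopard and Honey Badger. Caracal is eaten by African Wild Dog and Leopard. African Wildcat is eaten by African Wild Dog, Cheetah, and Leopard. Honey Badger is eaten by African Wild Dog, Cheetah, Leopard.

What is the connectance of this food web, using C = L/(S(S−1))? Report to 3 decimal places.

C = 0.250

The web has S = 8 species and L = 14 feeding links.
C = L / (S(S−1)) = 14 / 56 = 0.2500 ≈ 0.250.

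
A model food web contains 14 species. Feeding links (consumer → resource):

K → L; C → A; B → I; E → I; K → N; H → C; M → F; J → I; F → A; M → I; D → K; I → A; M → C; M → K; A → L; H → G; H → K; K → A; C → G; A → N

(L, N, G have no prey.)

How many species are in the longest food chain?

4 species

One longest chain: L → A → I → E.
It has 4 species and 3 links.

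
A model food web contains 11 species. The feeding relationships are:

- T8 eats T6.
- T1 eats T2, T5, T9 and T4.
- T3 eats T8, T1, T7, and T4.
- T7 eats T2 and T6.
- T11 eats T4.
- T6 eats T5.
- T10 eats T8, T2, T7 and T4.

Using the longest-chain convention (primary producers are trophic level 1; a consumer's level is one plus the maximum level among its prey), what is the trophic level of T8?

Trophic level 3

T5 is a producer → level 1.
T6 eats T5 → level 2.
T8 eats T6 → level 3.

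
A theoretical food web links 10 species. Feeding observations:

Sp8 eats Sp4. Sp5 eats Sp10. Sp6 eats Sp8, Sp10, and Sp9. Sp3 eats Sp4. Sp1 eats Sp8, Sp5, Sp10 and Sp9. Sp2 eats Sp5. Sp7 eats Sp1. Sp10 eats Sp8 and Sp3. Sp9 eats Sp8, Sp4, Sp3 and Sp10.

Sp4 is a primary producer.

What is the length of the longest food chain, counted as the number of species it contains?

6 species

One longest chain: Sp4 → Sp3 → Sp10 → Sp5 → Sp1 → Sp7.
It has 6 species and 5 links.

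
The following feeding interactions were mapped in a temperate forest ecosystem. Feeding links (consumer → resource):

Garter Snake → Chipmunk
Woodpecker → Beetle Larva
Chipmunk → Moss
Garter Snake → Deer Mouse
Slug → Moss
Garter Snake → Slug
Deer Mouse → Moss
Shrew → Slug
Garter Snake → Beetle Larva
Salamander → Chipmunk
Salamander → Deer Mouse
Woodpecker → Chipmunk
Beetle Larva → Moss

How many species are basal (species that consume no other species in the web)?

1

Basal species (no prey listed): Moss.
Count: 1.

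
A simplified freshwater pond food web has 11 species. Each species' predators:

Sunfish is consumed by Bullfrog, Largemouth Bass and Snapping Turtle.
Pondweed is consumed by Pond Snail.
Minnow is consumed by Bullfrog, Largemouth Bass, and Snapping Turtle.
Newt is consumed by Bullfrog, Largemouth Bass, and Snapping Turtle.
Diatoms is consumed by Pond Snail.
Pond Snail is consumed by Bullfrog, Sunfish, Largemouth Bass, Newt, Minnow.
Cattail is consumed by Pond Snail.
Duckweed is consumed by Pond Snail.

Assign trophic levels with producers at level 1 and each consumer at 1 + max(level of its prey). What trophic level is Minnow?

Pondweed is a producer → level 1.
Pond Snail eats Pondweed (level 1); other prey at levels: Duckweed 1, Cattail 1, Diatoms 1 → level 2.
Minnow eats Pond Snail → level 3.

Trophic level 3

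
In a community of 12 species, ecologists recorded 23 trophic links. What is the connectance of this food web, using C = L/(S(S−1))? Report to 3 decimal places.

The web has S = 12 species and L = 23 feeding links.
C = L / (S(S−1)) = 23 / 132 = 0.1742 ≈ 0.174.

C = 0.174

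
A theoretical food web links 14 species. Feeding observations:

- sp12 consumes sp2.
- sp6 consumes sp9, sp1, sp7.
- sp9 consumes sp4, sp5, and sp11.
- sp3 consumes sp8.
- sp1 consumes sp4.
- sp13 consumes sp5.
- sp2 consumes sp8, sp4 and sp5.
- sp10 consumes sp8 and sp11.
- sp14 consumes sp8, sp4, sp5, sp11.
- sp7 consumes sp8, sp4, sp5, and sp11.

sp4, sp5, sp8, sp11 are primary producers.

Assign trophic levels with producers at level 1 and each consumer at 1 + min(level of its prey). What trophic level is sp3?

Trophic level 2

sp8 is a producer → level 1.
sp3 eats sp8 → level 2.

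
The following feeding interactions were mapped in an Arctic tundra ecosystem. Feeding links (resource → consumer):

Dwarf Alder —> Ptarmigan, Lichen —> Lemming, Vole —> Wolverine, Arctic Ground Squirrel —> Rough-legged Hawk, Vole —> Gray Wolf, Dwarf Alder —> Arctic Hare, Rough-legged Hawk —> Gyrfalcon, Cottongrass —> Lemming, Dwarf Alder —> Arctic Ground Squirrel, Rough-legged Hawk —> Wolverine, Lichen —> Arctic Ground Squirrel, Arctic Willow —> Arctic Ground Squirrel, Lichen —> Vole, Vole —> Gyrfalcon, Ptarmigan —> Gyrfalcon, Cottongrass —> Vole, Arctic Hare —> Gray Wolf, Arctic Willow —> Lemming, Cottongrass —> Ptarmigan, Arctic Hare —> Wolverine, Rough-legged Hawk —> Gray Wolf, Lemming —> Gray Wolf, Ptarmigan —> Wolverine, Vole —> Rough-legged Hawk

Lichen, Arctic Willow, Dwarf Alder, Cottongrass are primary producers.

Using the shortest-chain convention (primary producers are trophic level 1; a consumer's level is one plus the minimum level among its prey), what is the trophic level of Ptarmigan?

Dwarf Alder is a producer → level 1.
Ptarmigan eats Dwarf Alder → level 2.

Trophic level 2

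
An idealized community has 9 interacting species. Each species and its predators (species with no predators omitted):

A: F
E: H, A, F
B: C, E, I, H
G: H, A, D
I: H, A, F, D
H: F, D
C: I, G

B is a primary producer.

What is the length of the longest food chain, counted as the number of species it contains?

One longest chain: B → C → I → H → F.
It has 5 species and 4 links.

5 species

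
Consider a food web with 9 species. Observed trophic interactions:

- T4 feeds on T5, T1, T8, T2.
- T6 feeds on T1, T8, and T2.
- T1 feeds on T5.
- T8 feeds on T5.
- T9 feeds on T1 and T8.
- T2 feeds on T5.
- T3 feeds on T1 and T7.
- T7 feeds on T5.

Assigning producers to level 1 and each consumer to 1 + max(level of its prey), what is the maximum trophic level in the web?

3

Producers (level 1): T5.
T5 → T7 → T3 gives T3 level 3.
No species has a prey at level 3, so no species reaches level 4.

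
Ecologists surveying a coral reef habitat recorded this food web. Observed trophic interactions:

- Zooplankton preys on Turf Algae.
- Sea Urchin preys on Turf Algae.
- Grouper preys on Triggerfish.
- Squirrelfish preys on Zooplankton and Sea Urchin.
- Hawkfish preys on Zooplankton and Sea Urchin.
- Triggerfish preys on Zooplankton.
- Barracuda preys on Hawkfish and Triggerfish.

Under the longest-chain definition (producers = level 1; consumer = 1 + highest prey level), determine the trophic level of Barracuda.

Trophic level 4

Turf Algae is a producer → level 1.
Sea Urchin eats Turf Algae → level 2.
Hawkfish eats Sea Urchin (level 2); other prey at levels: Zooplankton 2 → level 3.
Barracuda eats Hawkfish (level 3); other prey at levels: Triggerfish 3 → level 4.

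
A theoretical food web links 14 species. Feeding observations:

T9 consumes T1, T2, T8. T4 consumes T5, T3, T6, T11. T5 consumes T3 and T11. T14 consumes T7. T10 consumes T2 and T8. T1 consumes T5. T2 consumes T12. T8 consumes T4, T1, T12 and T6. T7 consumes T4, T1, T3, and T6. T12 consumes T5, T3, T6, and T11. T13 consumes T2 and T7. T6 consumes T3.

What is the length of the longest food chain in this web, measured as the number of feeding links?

4 links

One longest chain: T3 → T6 → T12 → T2 → T13.
It has 5 species and 4 links.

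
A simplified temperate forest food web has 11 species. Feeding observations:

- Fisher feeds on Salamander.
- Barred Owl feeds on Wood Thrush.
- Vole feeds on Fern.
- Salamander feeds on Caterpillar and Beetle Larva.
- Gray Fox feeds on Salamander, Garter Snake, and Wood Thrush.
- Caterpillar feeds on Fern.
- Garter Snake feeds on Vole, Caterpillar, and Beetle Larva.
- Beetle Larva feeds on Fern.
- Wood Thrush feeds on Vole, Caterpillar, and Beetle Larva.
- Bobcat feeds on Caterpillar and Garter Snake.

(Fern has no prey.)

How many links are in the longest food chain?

3 links

One longest chain: Fern → Beetle Larva → Garter Snake → Bobcat.
It has 4 species and 3 links.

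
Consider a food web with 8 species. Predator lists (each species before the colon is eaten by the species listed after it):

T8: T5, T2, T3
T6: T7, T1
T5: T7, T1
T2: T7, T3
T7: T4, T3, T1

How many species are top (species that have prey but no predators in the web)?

3

Top species (has prey, but nothing eats it): T4, T3, T1.
Count: 3.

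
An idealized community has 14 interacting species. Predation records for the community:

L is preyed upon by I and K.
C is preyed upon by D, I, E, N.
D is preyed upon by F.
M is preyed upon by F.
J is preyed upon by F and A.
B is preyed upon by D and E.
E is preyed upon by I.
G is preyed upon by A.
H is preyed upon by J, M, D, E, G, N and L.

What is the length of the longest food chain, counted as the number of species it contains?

3 species

One longest chain: B → E → I.
It has 3 species and 2 links.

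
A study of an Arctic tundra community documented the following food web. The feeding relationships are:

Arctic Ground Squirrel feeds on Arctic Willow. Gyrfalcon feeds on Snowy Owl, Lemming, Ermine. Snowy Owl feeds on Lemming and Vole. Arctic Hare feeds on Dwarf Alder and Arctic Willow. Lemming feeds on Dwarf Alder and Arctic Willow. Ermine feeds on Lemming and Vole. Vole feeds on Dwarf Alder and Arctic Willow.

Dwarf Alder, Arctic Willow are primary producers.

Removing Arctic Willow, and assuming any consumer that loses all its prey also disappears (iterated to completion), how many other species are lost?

Remove Arctic Willow.
Round 1: Arctic Ground Squirrel (all prey gone) → extinct.
No further losses. Total secondary extinctions: 1.

1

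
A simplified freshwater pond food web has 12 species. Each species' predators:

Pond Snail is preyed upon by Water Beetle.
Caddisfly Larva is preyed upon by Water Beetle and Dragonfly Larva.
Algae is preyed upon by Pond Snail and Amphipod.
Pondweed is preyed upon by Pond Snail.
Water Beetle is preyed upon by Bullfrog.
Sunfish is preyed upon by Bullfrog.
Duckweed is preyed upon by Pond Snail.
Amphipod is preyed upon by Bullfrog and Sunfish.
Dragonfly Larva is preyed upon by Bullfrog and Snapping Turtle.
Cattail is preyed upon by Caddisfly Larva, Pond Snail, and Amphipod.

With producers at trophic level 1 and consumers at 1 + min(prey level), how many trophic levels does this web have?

Producers (level 1): Pondweed, Duckweed, Algae, Cattail.
Following each consumer down to its lowest-level prey: Cattail → Caddisfly Larva → Dragonfly Larva → Snapping Turtle (levels 1 through 4).
All prey of Snapping Turtle (Dragonfly Larva 3) are at level 3 or above, so Snapping Turtle is at level 1 + 3 = 4.
Every consumer has at least one prey at level 3 or below, so none exceeds level 4.

4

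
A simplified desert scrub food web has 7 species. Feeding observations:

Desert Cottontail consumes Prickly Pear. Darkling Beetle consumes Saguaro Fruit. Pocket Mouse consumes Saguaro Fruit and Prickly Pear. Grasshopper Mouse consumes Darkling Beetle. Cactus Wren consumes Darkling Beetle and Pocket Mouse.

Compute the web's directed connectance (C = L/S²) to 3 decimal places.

The web has S = 7 species and L = 7 feeding links.
C = L / S² = 7 / 49 = 0.1429 ≈ 0.143.

C = 0.143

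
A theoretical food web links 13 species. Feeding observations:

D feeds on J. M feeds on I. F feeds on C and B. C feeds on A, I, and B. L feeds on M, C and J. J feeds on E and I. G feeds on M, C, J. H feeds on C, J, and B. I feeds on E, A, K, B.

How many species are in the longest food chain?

One longest chain: B → I → C → H.
It has 4 species and 3 links.

4 species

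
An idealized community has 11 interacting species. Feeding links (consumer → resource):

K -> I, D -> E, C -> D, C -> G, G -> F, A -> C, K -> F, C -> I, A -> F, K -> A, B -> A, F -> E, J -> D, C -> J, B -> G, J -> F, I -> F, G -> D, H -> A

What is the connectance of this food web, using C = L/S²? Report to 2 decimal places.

C = 0.16

The web has S = 11 species and L = 19 feeding links.
C = L / S² = 19 / 121 = 0.1570 ≈ 0.16.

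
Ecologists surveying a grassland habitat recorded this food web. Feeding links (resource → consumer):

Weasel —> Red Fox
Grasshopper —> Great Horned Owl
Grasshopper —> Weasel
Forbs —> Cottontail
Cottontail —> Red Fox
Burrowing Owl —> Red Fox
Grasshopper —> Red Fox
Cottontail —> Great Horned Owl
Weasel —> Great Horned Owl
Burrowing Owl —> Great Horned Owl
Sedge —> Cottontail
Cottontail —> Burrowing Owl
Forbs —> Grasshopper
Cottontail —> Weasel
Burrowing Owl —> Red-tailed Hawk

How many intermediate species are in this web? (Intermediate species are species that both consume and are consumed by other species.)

4

Intermediate species (has both prey and predators): Cottontail, Grasshopper, Burrowing Owl, Weasel.
Count: 4.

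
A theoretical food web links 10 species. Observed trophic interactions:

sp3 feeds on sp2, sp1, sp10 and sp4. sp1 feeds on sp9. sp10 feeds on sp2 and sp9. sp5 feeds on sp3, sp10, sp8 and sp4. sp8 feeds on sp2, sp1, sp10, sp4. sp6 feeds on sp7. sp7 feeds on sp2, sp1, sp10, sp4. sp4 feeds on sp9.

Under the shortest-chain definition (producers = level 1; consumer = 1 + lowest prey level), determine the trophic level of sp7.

Trophic level 2

sp2 is a producer → level 1.
sp7 eats sp2 → level 2.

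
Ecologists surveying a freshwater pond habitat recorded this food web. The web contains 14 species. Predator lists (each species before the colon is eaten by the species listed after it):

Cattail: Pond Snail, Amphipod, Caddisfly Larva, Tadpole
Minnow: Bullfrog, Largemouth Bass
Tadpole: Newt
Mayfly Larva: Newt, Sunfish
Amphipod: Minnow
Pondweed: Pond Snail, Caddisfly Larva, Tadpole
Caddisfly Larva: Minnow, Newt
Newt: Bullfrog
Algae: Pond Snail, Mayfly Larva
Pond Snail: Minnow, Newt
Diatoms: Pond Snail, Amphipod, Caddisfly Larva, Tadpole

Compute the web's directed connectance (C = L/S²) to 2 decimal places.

C = 0.12

The web has S = 14 species and L = 24 feeding links.
C = L / S² = 24 / 196 = 0.1224 ≈ 0.12.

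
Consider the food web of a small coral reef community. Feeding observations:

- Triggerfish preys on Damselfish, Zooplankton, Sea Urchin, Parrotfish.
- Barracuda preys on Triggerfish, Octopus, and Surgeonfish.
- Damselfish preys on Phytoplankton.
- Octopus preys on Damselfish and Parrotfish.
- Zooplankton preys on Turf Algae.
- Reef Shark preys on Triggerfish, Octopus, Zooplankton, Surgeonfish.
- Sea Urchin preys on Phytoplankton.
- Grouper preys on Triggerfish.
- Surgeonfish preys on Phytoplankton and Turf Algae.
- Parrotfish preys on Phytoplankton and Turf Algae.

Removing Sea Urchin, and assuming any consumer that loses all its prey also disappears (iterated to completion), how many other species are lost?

Remove Sea Urchin.
Every predator of it retains at least one other prey: Triggerfish still has Parrotfish, Damselfish, Zooplankton.
No consumer loses all prey, so no secondary extinctions occur.

0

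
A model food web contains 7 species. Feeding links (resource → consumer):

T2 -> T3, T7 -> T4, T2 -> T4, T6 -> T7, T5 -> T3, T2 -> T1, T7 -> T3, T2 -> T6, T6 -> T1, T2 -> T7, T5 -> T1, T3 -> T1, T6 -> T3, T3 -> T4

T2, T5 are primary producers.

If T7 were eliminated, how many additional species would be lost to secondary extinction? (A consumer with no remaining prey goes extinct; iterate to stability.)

Remove T7.
Every predator of it retains at least one other prey: T3 still has T2, T5, T6; T4 still has T2, T3.
No consumer loses all prey, so no secondary extinctions occur.

0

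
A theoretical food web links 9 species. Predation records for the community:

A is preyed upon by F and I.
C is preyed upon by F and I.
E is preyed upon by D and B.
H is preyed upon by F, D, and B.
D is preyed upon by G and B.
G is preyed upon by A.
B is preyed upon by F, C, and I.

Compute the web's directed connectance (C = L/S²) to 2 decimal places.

C = 0.19

The web has S = 9 species and L = 15 feeding links.
C = L / S² = 15 / 81 = 0.1852 ≈ 0.19.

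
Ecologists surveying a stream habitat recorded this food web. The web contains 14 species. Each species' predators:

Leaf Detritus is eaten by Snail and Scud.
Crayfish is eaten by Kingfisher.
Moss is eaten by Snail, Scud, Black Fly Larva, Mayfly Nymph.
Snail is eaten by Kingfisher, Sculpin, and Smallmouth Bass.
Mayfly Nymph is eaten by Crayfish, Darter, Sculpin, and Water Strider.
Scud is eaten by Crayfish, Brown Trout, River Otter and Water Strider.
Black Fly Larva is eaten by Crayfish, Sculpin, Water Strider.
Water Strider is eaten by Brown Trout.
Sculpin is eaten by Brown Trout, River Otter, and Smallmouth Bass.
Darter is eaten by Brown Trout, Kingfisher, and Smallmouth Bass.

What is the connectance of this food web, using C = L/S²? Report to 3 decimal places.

C = 0.143

The web has S = 14 species and L = 28 feeding links.
C = L / S² = 28 / 196 = 0.1429 ≈ 0.143.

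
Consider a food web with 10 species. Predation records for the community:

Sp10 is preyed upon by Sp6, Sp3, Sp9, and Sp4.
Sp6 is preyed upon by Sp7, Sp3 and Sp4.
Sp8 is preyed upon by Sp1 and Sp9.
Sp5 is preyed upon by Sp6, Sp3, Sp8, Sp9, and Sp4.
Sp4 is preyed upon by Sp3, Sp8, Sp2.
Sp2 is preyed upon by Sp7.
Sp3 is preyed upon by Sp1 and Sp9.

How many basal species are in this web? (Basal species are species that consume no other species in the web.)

Basal species (no prey listed): Sp10, Sp5.
Count: 2.

2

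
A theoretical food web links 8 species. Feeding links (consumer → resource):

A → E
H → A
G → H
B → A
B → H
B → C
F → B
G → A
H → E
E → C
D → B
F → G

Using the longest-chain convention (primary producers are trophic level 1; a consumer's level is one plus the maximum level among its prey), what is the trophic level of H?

C is a producer → level 1.
E eats C → level 2.
A eats E → level 3.
H eats A (level 3); other prey at levels: E 2 → level 4.

Trophic level 4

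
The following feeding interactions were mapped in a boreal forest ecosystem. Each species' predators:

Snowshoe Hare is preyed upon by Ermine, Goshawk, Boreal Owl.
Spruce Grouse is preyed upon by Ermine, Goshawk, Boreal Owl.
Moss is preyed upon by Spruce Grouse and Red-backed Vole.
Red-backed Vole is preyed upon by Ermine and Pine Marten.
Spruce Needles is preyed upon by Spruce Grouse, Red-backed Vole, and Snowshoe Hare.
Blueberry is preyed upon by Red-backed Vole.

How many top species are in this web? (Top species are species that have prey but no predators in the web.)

4

Top species (has prey, but nothing eats it): Goshawk, Boreal Owl, Pine Marten, Ermine.
Count: 4.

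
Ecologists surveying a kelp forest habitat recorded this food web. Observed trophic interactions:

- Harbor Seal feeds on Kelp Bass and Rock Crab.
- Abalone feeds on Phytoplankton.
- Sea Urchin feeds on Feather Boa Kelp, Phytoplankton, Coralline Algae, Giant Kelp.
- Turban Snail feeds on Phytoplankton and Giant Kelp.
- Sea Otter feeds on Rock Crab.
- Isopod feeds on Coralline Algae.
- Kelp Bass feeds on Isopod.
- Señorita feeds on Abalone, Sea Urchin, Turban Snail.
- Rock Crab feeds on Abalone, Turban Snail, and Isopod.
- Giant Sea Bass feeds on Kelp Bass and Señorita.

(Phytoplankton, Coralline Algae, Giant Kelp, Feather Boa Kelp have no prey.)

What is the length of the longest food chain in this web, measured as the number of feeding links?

One longest chain: Phytoplankton → Turban Snail → Rock Crab → Harbor Seal.
It has 4 species and 3 links.

3 links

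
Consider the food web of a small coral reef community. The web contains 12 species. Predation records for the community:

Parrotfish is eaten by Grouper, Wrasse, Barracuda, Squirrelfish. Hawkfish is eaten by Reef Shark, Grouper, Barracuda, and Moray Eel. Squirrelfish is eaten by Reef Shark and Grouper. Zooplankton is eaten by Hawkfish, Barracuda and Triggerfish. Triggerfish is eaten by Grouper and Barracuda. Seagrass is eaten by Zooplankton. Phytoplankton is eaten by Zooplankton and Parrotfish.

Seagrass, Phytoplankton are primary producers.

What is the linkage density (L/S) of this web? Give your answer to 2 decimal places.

There are L = 18 links among S = 12 species.
L/S = 18/12 = 1.5000 ≈ 1.50.

L/S = 1.50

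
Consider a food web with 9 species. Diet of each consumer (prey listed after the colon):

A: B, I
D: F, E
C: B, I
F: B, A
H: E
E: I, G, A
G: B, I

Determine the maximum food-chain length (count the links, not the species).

One longest chain: B → A → F → D.
It has 4 species and 3 links.

3 links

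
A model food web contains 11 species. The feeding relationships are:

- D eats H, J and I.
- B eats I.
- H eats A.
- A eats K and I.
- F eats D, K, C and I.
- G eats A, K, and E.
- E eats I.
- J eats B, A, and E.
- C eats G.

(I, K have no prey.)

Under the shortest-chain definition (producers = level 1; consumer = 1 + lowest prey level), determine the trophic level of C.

Trophic level 3

K is a producer → level 1.
G eats K → level 2.
C eats G → level 3.
No prey of C is below level 2, so 3 is the minimum.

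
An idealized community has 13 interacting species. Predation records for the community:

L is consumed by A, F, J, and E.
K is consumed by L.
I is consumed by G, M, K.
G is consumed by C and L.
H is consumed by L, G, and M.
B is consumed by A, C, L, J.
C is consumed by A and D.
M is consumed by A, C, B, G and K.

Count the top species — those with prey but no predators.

5

Top species (has prey, but nothing eats it): A, D, F, E, J.
Count: 5.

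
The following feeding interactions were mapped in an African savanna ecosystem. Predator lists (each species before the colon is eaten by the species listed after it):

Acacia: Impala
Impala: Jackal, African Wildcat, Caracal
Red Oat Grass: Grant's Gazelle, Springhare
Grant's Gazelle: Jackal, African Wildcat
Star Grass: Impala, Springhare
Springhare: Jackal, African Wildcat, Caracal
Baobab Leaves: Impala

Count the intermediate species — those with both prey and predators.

3

Intermediate species (has both prey and predators): Grant's Gazelle, Impala, Springhare.
Count: 3.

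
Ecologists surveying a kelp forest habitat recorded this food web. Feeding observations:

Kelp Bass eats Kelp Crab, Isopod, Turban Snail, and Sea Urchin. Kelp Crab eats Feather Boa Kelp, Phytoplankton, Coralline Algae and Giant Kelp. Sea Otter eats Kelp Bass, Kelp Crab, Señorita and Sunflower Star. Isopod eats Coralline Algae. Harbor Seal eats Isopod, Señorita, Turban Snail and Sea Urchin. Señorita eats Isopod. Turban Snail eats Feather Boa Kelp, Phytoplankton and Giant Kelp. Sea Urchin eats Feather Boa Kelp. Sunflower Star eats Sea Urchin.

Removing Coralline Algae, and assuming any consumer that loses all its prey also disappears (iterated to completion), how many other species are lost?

2

Remove Coralline Algae.
Round 1: Isopod (all prey gone) → extinct.
Round 2: Señorita (all prey gone) → extinct.
No further losses. Total secondary extinctions: 2.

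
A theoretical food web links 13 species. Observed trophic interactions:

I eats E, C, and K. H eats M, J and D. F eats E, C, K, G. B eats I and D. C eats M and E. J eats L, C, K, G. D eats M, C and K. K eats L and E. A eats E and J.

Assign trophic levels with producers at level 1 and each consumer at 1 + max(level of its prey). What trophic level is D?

M is a producer → level 1.
C eats M (level 1); other prey at levels: E 1 → level 2.
D eats C (level 2); other prey at levels: M 1, K 2 → level 3.

Trophic level 3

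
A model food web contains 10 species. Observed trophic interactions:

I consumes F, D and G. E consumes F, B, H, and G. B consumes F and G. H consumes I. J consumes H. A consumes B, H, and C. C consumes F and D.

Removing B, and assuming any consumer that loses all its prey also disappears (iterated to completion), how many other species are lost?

Remove B.
Every predator of it retains at least one other prey: A still has C, H; E still has G, F, H.
No consumer loses all prey, so no secondary extinctions occur.

0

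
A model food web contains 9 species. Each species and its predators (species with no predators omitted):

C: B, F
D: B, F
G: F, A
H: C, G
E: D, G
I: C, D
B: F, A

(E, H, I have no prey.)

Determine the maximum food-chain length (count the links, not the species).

One longest chain: H → C → B → F.
It has 4 species and 3 links.

3 links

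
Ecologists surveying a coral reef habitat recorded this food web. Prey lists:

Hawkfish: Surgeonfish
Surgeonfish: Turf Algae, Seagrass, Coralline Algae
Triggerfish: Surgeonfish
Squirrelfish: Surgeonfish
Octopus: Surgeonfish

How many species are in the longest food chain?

One longest chain: Turf Algae → Surgeonfish → Triggerfish.
It has 3 species and 2 links.

3 species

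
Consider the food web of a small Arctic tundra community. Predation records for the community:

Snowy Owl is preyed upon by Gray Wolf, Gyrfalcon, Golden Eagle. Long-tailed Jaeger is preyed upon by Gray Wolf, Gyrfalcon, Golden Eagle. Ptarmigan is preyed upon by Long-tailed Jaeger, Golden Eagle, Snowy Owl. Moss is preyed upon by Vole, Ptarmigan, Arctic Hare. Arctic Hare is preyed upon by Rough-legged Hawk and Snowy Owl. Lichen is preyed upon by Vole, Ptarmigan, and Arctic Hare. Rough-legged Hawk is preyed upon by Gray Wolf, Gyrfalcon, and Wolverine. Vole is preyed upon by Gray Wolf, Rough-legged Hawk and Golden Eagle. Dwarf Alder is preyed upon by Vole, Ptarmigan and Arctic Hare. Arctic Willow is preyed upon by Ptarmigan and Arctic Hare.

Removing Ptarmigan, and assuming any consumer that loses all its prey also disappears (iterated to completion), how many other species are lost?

Remove Ptarmigan.
Round 1: Long-tailed Jaeger (all prey gone) → extinct.
No further losses. Total secondary extinctions: 1.

1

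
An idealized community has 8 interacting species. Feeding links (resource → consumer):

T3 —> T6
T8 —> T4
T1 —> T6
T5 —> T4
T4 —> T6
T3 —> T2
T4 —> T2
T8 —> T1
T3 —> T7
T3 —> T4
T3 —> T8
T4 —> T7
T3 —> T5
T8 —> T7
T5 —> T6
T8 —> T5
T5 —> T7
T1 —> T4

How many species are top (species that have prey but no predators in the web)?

Top species (has prey, but nothing eats it): T2, T7, T6.
Count: 3.

3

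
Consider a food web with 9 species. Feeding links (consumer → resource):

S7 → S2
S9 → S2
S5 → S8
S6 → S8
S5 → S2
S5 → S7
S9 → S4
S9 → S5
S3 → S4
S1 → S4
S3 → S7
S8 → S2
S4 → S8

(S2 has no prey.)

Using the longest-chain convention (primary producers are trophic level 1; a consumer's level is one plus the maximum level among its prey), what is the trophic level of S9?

S2 is a producer → level 1.
S8 eats S2 → level 2.
S4 eats S8 → level 3.
S9 eats S4 (level 3); other prey at levels: S2 1, S5 3 → level 4.

Trophic level 4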